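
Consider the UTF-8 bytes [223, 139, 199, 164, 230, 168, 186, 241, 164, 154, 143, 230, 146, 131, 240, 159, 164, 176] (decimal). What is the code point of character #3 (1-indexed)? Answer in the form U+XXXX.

U+6A3A

Offset 0: leading byte 0xDF = 11011111 → 2-byte char #1 = DF 8B.
Offset 2: leading byte 0xC7 = 11000111 → 2-byte char #2 = C7 A4.
Offset 4: leading byte 0xE6 = 11100110 → 3-byte char #3 = E6 A8 BA.
Leading byte 0xE6 = 11100110 matches 1110xxxx → 3-byte sequence.
Byte 1: 0xE6 = 11100110, payload 0110 (4 bits).
Byte 2: 0xA8 = 10101000 (10xxxxxx ✓), payload 101000.
Byte 3: 0xBA = 10111010 (10xxxxxx ✓), payload 111010.
Concatenate: 0110101000111010 = 0x6A3A (16 bits → U+6A3A).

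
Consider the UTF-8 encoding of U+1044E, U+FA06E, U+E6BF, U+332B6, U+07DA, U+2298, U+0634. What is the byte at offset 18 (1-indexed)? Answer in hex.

1-indexed offset 18 is 0-indexed offset 17.
U+1044E → 4-byte form F0 90 91 8E at offsets 0–3.
U+FA06E → 4-byte form F3 BA 81 AE at offsets 4–7.
U+E6BF → 3-byte form EE 9A BF at offsets 8–10.
U+332B6 → 4-byte form F0 B3 8A B6 at offsets 11–14.
U+07DA → 2-byte form DF 9A at offsets 15–16.
U+2298 → 3-byte form E2 8A 98 at offsets 17–19.
Offset 17 falls in char 6's range; it's byte 1 of E2 8A 98 = 0xE2.

0xE2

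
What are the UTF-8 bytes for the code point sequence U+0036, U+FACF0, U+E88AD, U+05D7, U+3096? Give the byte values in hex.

U+0036: 1-byte form → 36.
U+FACF0: 4-byte form → F3 BA B3 B0.
U+E88AD: 4-byte form → F3 A8 A2 AD.
U+05D7: 2-byte form → D7 97.
U+3096: 3-byte form → E3 82 96.
Concatenated (14 bytes): 36 F3 BA B3 B0 F3 A8 A2 AD D7 97 E3 82 96.

36 F3 BA B3 B0 F3 A8 A2 AD D7 97 E3 82 96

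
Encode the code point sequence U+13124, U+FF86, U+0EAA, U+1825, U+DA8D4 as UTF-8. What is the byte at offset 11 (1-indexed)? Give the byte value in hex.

1-indexed offset 11 is 0-indexed offset 10.
U+13124 → 4-byte form F0 93 84 A4 at offsets 0–3.
U+FF86 → 3-byte form EF BE 86 at offsets 4–6.
U+0EAA → 3-byte form E0 BA AA at offsets 7–9.
U+1825 → 3-byte form E1 A0 A5 at offsets 10–12.
Offset 10 falls in char 4's range; it's byte 1 of E1 A0 A5 = 0xE1.

0xE1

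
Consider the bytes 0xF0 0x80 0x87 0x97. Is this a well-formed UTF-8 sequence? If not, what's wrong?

Leading byte 0xF0 = 11110000 → 4-byte form.
Continuation bytes all match 10xxxxxx. Payload decodes to 0x1D7.
But 0x1D7 < 0x10000, the minimum for a 4-byte sequence — this is an overlong encoding.

invalid (overlong encoding)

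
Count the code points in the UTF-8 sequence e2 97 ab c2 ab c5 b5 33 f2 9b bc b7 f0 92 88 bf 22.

7

Byte at offset 0: 0xE2 = 11100010 → 3-byte char (#1). Advance 3.
Byte at offset 3: 0xC2 = 11000010 → 2-byte char (#2). Advance 2.
Byte at offset 5: 0xC5 = 11000101 → 2-byte char (#3). Advance 2.
Byte at offset 7: 0x33 = 00110011 → 1-byte char (#4). Advance 1.
Byte at offset 8: 0xF2 = 11110010 → 4-byte char (#5). Advance 4.
Byte at offset 12: 0xF0 = 11110000 → 4-byte char (#6). Advance 4.
Byte at offset 16: 0x22 = 00100010 → 1-byte char (#7). Advance 1.
Reached end at offset 17 after 7 code points.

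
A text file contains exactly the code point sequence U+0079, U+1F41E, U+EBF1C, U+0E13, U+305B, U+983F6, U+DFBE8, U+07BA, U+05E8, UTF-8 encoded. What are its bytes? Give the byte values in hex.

79 F0 9F 90 9E F3 AB BC 9C E0 B8 93 E3 81 9B F2 98 8F B6 F3 9F AF A8 DE BA D7 A8

U+0079: 1-byte form → 79.
U+1F41E: 4-byte form → F0 9F 90 9E.
U+EBF1C: 4-byte form → F3 AB BC 9C.
U+0E13: 3-byte form → E0 B8 93.
U+305B: 3-byte form → E3 81 9B.
U+983F6: 4-byte form → F2 98 8F B6.
U+DFBE8: 4-byte form → F3 9F AF A8.
U+07BA: 2-byte form → DE BA.
U+05E8: 2-byte form → D7 A8.
Concatenated (27 bytes): 79 F0 9F 90 9E F3 AB BC 9C E0 B8 93 E3 81 9B F2 98 8F B6 F3 9F AF A8 DE BA D7 A8.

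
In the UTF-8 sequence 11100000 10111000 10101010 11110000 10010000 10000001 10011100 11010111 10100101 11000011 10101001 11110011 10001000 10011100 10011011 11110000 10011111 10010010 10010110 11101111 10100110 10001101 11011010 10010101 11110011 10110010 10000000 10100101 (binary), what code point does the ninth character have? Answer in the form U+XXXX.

Offset 0: leading byte 0xE0 = 11100000 → 3-byte char #1 = E0 B8 AA.
Offset 3: leading byte 0xF0 = 11110000 → 4-byte char #2 = F0 90 81 9C.
Offset 7: leading byte 0xD7 = 11010111 → 2-byte char #3 = D7 A5.
Offset 9: leading byte 0xC3 = 11000011 → 2-byte char #4 = C3 A9.
Offset 11: leading byte 0xF3 = 11110011 → 4-byte char #5 = F3 88 9C 9B.
Offset 15: leading byte 0xF0 = 11110000 → 4-byte char #6 = F0 9F 92 96.
Offset 19: leading byte 0xEF = 11101111 → 3-byte char #7 = EF A6 8D.
Offset 22: leading byte 0xDA = 11011010 → 2-byte char #8 = DA 95.
Offset 24: leading byte 0xF3 = 11110011 → 4-byte char #9 = F3 B2 80 A5.
Leading byte 0xF3 = 11110011 matches 11110xxx → 4-byte sequence.
Byte 1: 0xF3 = 11110011, payload 011 (3 bits).
Byte 2: 0xB2 = 10110010 (10xxxxxx ✓), payload 110010.
Byte 3: 0x80 = 10000000 (10xxxxxx ✓), payload 000000.
Byte 4: 0xA5 = 10100101 (10xxxxxx ✓), payload 100101.
Concatenate: 011110010000000100101 = 0xF2025 (21 bits → U+F2025).

U+F2025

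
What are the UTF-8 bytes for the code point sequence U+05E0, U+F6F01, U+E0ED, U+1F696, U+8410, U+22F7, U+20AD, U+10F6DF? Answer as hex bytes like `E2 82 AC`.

U+05E0: 2-byte form → D7 A0.
U+F6F01: 4-byte form → F3 B6 BC 81.
U+E0ED: 3-byte form → EE 83 AD.
U+1F696: 4-byte form → F0 9F 9A 96.
U+8410: 3-byte form → E8 90 90.
U+22F7: 3-byte form → E2 8B B7.
U+20AD: 3-byte form → E2 82 AD.
U+10F6DF: 4-byte form → F4 8F 9B 9F.
Concatenated (26 bytes): D7 A0 F3 B6 BC 81 EE 83 AD F0 9F 9A 96 E8 90 90 E2 8B B7 E2 82 AD F4 8F 9B 9F.

D7 A0 F3 B6 BC 81 EE 83 AD F0 9F 9A 96 E8 90 90 E2 8B B7 E2 82 AD F4 8F 9B 9F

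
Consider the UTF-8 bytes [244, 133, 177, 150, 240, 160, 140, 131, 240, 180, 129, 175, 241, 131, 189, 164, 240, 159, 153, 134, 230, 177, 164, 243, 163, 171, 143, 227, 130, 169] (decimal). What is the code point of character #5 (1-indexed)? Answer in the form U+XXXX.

Offset 0: leading byte 0xF4 = 11110100 → 4-byte char #1 = F4 85 B1 96.
Offset 4: leading byte 0xF0 = 11110000 → 4-byte char #2 = F0 A0 8C 83.
Offset 8: leading byte 0xF0 = 11110000 → 4-byte char #3 = F0 B4 81 AF.
Offset 12: leading byte 0xF1 = 11110001 → 4-byte char #4 = F1 83 BD A4.
Offset 16: leading byte 0xF0 = 11110000 → 4-byte char #5 = F0 9F 99 86.
Leading byte 0xF0 = 11110000 matches 11110xxx → 4-byte sequence.
Byte 1: 0xF0 = 11110000, payload 000 (3 bits).
Byte 2: 0x9F = 10011111 (10xxxxxx ✓), payload 011111.
Byte 3: 0x99 = 10011001 (10xxxxxx ✓), payload 011001.
Byte 4: 0x86 = 10000110 (10xxxxxx ✓), payload 000110.
Concatenate: 000011111011001000110 = 0x1F646 (21 bits → U+1F646).

U+1F646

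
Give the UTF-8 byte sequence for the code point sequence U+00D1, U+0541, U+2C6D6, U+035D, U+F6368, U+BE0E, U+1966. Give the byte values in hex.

C3 91 D5 81 F0 AC 9B 96 CD 9D F3 B6 8D A8 EB B8 8E E1 A5 A6

U+00D1: 2-byte form → C3 91.
U+0541: 2-byte form → D5 81.
U+2C6D6: 4-byte form → F0 AC 9B 96.
U+035D: 2-byte form → CD 9D.
U+F6368: 4-byte form → F3 B6 8D A8.
U+BE0E: 3-byte form → EB B8 8E.
U+1966: 3-byte form → E1 A5 A6.
Concatenated (20 bytes): C3 91 D5 81 F0 AC 9B 96 CD 9D F3 B6 8D A8 EB B8 8E E1 A5 A6.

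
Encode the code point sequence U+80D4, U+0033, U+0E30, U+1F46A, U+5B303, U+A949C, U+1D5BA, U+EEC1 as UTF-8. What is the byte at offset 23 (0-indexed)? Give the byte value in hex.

U+80D4 → 3-byte form E8 83 94 at offsets 0–2.
U+0033 → 1-byte form 33 at offsets 3–3.
U+0E30 → 3-byte form E0 B8 B0 at offsets 4–6.
U+1F46A → 4-byte form F0 9F 91 AA at offsets 7–10.
U+5B303 → 4-byte form F1 9B 8C 83 at offsets 11–14.
U+A949C → 4-byte form F2 A9 92 9C at offsets 15–18.
U+1D5BA → 4-byte form F0 9D 96 BA at offsets 19–22.
U+EEC1 → 3-byte form EE BB 81 at offsets 23–25.
Offset 23 falls in char 8's range; it's byte 1 of EE BB 81 = 0xEE.

0xEE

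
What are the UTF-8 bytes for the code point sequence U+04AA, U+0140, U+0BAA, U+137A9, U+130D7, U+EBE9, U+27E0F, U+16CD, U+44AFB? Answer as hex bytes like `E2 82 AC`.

D2 AA C5 80 E0 AE AA F0 93 9E A9 F0 93 83 97 EE AF A9 F0 A7 B8 8F E1 9B 8D F1 84 AB BB

U+04AA: 2-byte form → D2 AA.
U+0140: 2-byte form → C5 80.
U+0BAA: 3-byte form → E0 AE AA.
U+137A9: 4-byte form → F0 93 9E A9.
U+130D7: 4-byte form → F0 93 83 97.
U+EBE9: 3-byte form → EE AF A9.
U+27E0F: 4-byte form → F0 A7 B8 8F.
U+16CD: 3-byte form → E1 9B 8D.
U+44AFB: 4-byte form → F1 84 AB BB.
Concatenated (29 bytes): D2 AA C5 80 E0 AE AA F0 93 9E A9 F0 93 83 97 EE AF A9 F0 A7 B8 8F E1 9B 8D F1 84 AB BB.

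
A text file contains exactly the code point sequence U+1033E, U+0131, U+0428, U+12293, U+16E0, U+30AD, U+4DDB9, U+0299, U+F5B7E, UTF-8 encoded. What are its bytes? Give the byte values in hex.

F0 90 8C BE C4 B1 D0 A8 F0 92 8A 93 E1 9B A0 E3 82 AD F1 8D B6 B9 CA 99 F3 B5 AD BE

U+1033E: 4-byte form → F0 90 8C BE.
U+0131: 2-byte form → C4 B1.
U+0428: 2-byte form → D0 A8.
U+12293: 4-byte form → F0 92 8A 93.
U+16E0: 3-byte form → E1 9B A0.
U+30AD: 3-byte form → E3 82 AD.
U+4DDB9: 4-byte form → F1 8D B6 B9.
U+0299: 2-byte form → CA 99.
U+F5B7E: 4-byte form → F3 B5 AD BE.
Concatenated (28 bytes): F0 90 8C BE C4 B1 D0 A8 F0 92 8A 93 E1 9B A0 E3 82 AD F1 8D B6 B9 CA 99 F3 B5 AD BE.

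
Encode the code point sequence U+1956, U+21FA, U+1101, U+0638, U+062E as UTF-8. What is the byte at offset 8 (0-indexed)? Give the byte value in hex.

U+1956 → 3-byte form E1 A5 96 at offsets 0–2.
U+21FA → 3-byte form E2 87 BA at offsets 3–5.
U+1101 → 3-byte form E1 84 81 at offsets 6–8.
Offset 8 falls in char 3's range; it's byte 3 of E1 84 81 = 0x81.

0x81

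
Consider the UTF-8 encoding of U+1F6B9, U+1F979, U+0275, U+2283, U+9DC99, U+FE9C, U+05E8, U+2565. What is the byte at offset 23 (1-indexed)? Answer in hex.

1-indexed offset 23 is 0-indexed offset 22.
U+1F6B9 → 4-byte form F0 9F 9A B9 at offsets 0–3.
U+1F979 → 4-byte form F0 9F A5 B9 at offsets 4–7.
U+0275 → 2-byte form C9 B5 at offsets 8–9.
U+2283 → 3-byte form E2 8A 83 at offsets 10–12.
U+9DC99 → 4-byte form F2 9D B2 99 at offsets 13–16.
U+FE9C → 3-byte form EF BA 9C at offsets 17–19.
U+05E8 → 2-byte form D7 A8 at offsets 20–21.
U+2565 → 3-byte form E2 95 A5 at offsets 22–24.
Offset 22 falls in char 8's range; it's byte 1 of E2 95 A5 = 0xE2.

0xE2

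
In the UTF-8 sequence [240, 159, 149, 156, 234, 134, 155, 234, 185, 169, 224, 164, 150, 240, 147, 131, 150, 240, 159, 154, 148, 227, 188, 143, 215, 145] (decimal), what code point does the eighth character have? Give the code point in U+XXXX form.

U+05D1

Offset 0: leading byte 0xF0 = 11110000 → 4-byte char #1 = F0 9F 95 9C.
Offset 4: leading byte 0xEA = 11101010 → 3-byte char #2 = EA 86 9B.
Offset 7: leading byte 0xEA = 11101010 → 3-byte char #3 = EA B9 A9.
Offset 10: leading byte 0xE0 = 11100000 → 3-byte char #4 = E0 A4 96.
Offset 13: leading byte 0xF0 = 11110000 → 4-byte char #5 = F0 93 83 96.
Offset 17: leading byte 0xF0 = 11110000 → 4-byte char #6 = F0 9F 9A 94.
Offset 21: leading byte 0xE3 = 11100011 → 3-byte char #7 = E3 BC 8F.
Offset 24: leading byte 0xD7 = 11010111 → 2-byte char #8 = D7 91.
Leading byte 0xD7 = 11010111 matches 110xxxxx → 2-byte sequence.
Byte 1: 0xD7 = 11010111, payload 10111 (5 bits).
Byte 2: 0x91 = 10010001 (10xxxxxx ✓), payload 010001.
Concatenate: 10111010001 = 0x5D1 (11 bits → U+05D1).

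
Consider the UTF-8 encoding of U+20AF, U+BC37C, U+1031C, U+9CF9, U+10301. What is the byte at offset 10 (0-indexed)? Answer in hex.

U+20AF → 3-byte form E2 82 AF at offsets 0–2.
U+BC37C → 4-byte form F2 BC 8D BC at offsets 3–6.
U+1031C → 4-byte form F0 90 8C 9C at offsets 7–10.
Offset 10 falls in char 3's range; it's byte 4 of F0 90 8C 9C = 0x9C.

0x9C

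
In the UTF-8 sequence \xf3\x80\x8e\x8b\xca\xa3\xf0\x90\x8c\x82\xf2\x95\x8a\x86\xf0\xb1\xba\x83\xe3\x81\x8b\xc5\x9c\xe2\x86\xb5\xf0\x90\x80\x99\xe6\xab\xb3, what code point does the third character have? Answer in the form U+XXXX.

U+10302

Offset 0: leading byte 0xF3 = 11110011 → 4-byte char #1 = F3 80 8E 8B.
Offset 4: leading byte 0xCA = 11001010 → 2-byte char #2 = CA A3.
Offset 6: leading byte 0xF0 = 11110000 → 4-byte char #3 = F0 90 8C 82.
Leading byte 0xF0 = 11110000 matches 11110xxx → 4-byte sequence.
Byte 1: 0xF0 = 11110000, payload 000 (3 bits).
Byte 2: 0x90 = 10010000 (10xxxxxx ✓), payload 010000.
Byte 3: 0x8C = 10001100 (10xxxxxx ✓), payload 001100.
Byte 4: 0x82 = 10000010 (10xxxxxx ✓), payload 000010.
Concatenate: 000010000001100000010 = 0x10302 (21 bits → U+10302).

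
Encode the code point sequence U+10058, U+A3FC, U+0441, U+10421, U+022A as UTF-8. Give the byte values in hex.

F0 90 81 98 EA 8F BC D1 81 F0 90 90 A1 C8 AA

U+10058: 4-byte form → F0 90 81 98.
U+A3FC: 3-byte form → EA 8F BC.
U+0441: 2-byte form → D1 81.
U+10421: 4-byte form → F0 90 90 A1.
U+022A: 2-byte form → C8 AA.
Concatenated (15 bytes): F0 90 81 98 EA 8F BC D1 81 F0 90 90 A1 C8 AA.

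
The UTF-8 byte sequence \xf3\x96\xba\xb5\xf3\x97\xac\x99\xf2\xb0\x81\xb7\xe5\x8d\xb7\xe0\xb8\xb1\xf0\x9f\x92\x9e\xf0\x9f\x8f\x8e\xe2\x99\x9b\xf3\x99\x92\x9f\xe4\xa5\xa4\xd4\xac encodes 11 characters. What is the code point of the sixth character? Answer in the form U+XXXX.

Offset 0: leading byte 0xF3 = 11110011 → 4-byte char #1 = F3 96 BA B5.
Offset 4: leading byte 0xF3 = 11110011 → 4-byte char #2 = F3 97 AC 99.
Offset 8: leading byte 0xF2 = 11110010 → 4-byte char #3 = F2 B0 81 B7.
Offset 12: leading byte 0xE5 = 11100101 → 3-byte char #4 = E5 8D B7.
Offset 15: leading byte 0xE0 = 11100000 → 3-byte char #5 = E0 B8 B1.
Offset 18: leading byte 0xF0 = 11110000 → 4-byte char #6 = F0 9F 92 9E.
Leading byte 0xF0 = 11110000 matches 11110xxx → 4-byte sequence.
Byte 1: 0xF0 = 11110000, payload 000 (3 bits).
Byte 2: 0x9F = 10011111 (10xxxxxx ✓), payload 011111.
Byte 3: 0x92 = 10010010 (10xxxxxx ✓), payload 010010.
Byte 4: 0x9E = 10011110 (10xxxxxx ✓), payload 011110.
Concatenate: 000011111010010011110 = 0x1F49E (21 bits → U+1F49E).

U+1F49E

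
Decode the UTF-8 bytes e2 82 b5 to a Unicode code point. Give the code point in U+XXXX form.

U+20B5

Leading byte 0xE2 = 11100010 matches 1110xxxx → 3-byte sequence.
Byte 1: 0xE2 = 11100010, payload 0010 (4 bits).
Byte 2: 0x82 = 10000010 (10xxxxxx ✓), payload 000010.
Byte 3: 0xB5 = 10110101 (10xxxxxx ✓), payload 110101.
Concatenate: 0010000010110101 = 0x20B5 (16 bits → U+20B5).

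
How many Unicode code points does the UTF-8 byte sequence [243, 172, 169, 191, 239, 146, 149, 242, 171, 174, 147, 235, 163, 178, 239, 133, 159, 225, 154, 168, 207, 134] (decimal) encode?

Byte at offset 0: 0xF3 = 11110011 → 4-byte char (#1). Advance 4.
Byte at offset 4: 0xEF = 11101111 → 3-byte char (#2). Advance 3.
Byte at offset 7: 0xF2 = 11110010 → 4-byte char (#3). Advance 4.
Byte at offset 11: 0xEB = 11101011 → 3-byte char (#4). Advance 3.
Byte at offset 14: 0xEF = 11101111 → 3-byte char (#5). Advance 3.
Byte at offset 17: 0xE1 = 11100001 → 3-byte char (#6). Advance 3.
Byte at offset 20: 0xCF = 11001111 → 2-byte char (#7). Advance 2.
Reached end at offset 22 after 7 code points.

7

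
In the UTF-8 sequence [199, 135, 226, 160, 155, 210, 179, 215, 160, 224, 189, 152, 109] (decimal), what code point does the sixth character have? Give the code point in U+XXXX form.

Offset 0: leading byte 0xC7 = 11000111 → 2-byte char #1 = C7 87.
Offset 2: leading byte 0xE2 = 11100010 → 3-byte char #2 = E2 A0 9B.
Offset 5: leading byte 0xD2 = 11010010 → 2-byte char #3 = D2 B3.
Offset 7: leading byte 0xD7 = 11010111 → 2-byte char #4 = D7 A0.
Offset 9: leading byte 0xE0 = 11100000 → 3-byte char #5 = E0 BD 98.
Offset 12: leading byte 0x6D = 01101101 → 1-byte char #6 = 6D.
Leading byte 0x6D = 01101101 matches 0xxxxxxx → 1-byte sequence.
Byte 1: 0x6D = 01101101, payload 1101101 (7 bits).
Concatenate: 1101101 = 0x6D (7 bits → U+006D).

U+006D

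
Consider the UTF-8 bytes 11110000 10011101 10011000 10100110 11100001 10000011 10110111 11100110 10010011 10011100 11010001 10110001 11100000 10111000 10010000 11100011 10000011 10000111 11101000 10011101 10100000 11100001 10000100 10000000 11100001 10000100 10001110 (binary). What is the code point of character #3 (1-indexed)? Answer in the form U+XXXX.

U+64DC

Offset 0: leading byte 0xF0 = 11110000 → 4-byte char #1 = F0 9D 98 A6.
Offset 4: leading byte 0xE1 = 11100001 → 3-byte char #2 = E1 83 B7.
Offset 7: leading byte 0xE6 = 11100110 → 3-byte char #3 = E6 93 9C.
Leading byte 0xE6 = 11100110 matches 1110xxxx → 3-byte sequence.
Byte 1: 0xE6 = 11100110, payload 0110 (4 bits).
Byte 2: 0x93 = 10010011 (10xxxxxx ✓), payload 010011.
Byte 3: 0x9C = 10011100 (10xxxxxx ✓), payload 011100.
Concatenate: 0110010011011100 = 0x64DC (16 bits → U+64DC).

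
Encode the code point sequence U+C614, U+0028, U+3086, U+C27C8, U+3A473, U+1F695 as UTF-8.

U+C614: 3-byte form → EC 98 94.
U+0028: 1-byte form → 28.
U+3086: 3-byte form → E3 82 86.
U+C27C8: 4-byte form → F3 82 9F 88.
U+3A473: 4-byte form → F0 BA 91 B3.
U+1F695: 4-byte form → F0 9F 9A 95.
Concatenated (19 bytes): EC 98 94 28 E3 82 86 F3 82 9F 88 F0 BA 91 B3 F0 9F 9A 95.

EC 98 94 28 E3 82 86 F3 82 9F 88 F0 BA 91 B3 F0 9F 9A 95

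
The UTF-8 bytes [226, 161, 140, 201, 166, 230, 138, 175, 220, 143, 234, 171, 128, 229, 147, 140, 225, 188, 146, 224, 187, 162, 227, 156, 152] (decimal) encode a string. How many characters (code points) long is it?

9

Byte at offset 0: 0xE2 = 11100010 → 3-byte char (#1). Advance 3.
Byte at offset 3: 0xC9 = 11001001 → 2-byte char (#2). Advance 2.
Byte at offset 5: 0xE6 = 11100110 → 3-byte char (#3). Advance 3.
Byte at offset 8: 0xDC = 11011100 → 2-byte char (#4). Advance 2.
Byte at offset 10: 0xEA = 11101010 → 3-byte char (#5). Advance 3.
Byte at offset 13: 0xE5 = 11100101 → 3-byte char (#6). Advance 3.
Byte at offset 16: 0xE1 = 11100001 → 3-byte char (#7). Advance 3.
Byte at offset 19: 0xE0 = 11100000 → 3-byte char (#8). Advance 3.
Byte at offset 22: 0xE3 = 11100011 → 3-byte char (#9). Advance 3.
Reached end at offset 25 after 9 code points.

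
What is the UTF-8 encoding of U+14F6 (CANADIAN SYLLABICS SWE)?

U+14F6 = 0x14F6 = 5366 decimal. In range U+0800–U+FFFF → 3-byte form: 1110xxxx 10xxxxxx 10xxxxxx.
Binary (16 bits): 0001010011110110.
Split 4+6+6: 0001 | 010011 | 110110.
Byte 1: 11100001 = 0xE1.
Byte 2: 10010011 = 0x93.
Byte 3: 10110110 = 0xB6.

E1 93 B6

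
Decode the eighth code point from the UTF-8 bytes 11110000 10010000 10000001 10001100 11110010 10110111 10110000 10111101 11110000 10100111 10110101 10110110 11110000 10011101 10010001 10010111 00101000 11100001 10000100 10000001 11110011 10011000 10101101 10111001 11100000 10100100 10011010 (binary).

U+091A

Offset 0: leading byte 0xF0 = 11110000 → 4-byte char #1 = F0 90 81 8C.
Offset 4: leading byte 0xF2 = 11110010 → 4-byte char #2 = F2 B7 B0 BD.
Offset 8: leading byte 0xF0 = 11110000 → 4-byte char #3 = F0 A7 B5 B6.
Offset 12: leading byte 0xF0 = 11110000 → 4-byte char #4 = F0 9D 91 97.
Offset 16: leading byte 0x28 = 00101000 → 1-byte char #5 = 28.
Offset 17: leading byte 0xE1 = 11100001 → 3-byte char #6 = E1 84 81.
Offset 20: leading byte 0xF3 = 11110011 → 4-byte char #7 = F3 98 AD B9.
Offset 24: leading byte 0xE0 = 11100000 → 3-byte char #8 = E0 A4 9A.
Leading byte 0xE0 = 11100000 matches 1110xxxx → 3-byte sequence.
Byte 1: 0xE0 = 11100000, payload 0000 (4 bits).
Byte 2: 0xA4 = 10100100 (10xxxxxx ✓), payload 100100.
Byte 3: 0x9A = 10011010 (10xxxxxx ✓), payload 011010.
Concatenate: 0000100100011010 = 0x91A (16 bits → U+091A).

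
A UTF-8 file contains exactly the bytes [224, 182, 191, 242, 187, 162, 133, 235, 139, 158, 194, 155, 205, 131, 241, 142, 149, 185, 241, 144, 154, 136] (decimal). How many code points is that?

Byte at offset 0: 0xE0 = 11100000 → 3-byte char (#1). Advance 3.
Byte at offset 3: 0xF2 = 11110010 → 4-byte char (#2). Advance 4.
Byte at offset 7: 0xEB = 11101011 → 3-byte char (#3). Advance 3.
Byte at offset 10: 0xC2 = 11000010 → 2-byte char (#4). Advance 2.
Byte at offset 12: 0xCD = 11001101 → 2-byte char (#5). Advance 2.
Byte at offset 14: 0xF1 = 11110001 → 4-byte char (#6). Advance 4.
Byte at offset 18: 0xF1 = 11110001 → 4-byte char (#7). Advance 4.
Reached end at offset 22 after 7 code points.

7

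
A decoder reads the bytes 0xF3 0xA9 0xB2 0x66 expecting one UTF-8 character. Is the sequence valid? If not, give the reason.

invalid (non-continuation byte where continuation expected)

Leading byte 0xF3 = 11110011 → 4-byte form.
Byte 4 is 0x66 = 01100110, which is not 10xxxxxx — expected a continuation byte.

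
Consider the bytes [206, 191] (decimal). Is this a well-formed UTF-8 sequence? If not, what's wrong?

Leading byte 0xCE = 11001110 → 2-byte form.
Continuation bytes 0xBF=10111111 all match 10xxxxxx.
Decoded value 0x3BF is ≥ 0x80 (shortest form) and not a surrogate.

valid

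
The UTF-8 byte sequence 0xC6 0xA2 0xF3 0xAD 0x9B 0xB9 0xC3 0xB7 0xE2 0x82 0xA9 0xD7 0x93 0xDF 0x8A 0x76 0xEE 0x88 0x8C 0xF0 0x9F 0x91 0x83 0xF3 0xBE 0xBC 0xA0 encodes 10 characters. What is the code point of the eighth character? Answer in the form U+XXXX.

U+E20C

Offset 0: leading byte 0xC6 = 11000110 → 2-byte char #1 = C6 A2.
Offset 2: leading byte 0xF3 = 11110011 → 4-byte char #2 = F3 AD 9B B9.
Offset 6: leading byte 0xC3 = 11000011 → 2-byte char #3 = C3 B7.
Offset 8: leading byte 0xE2 = 11100010 → 3-byte char #4 = E2 82 A9.
Offset 11: leading byte 0xD7 = 11010111 → 2-byte char #5 = D7 93.
Offset 13: leading byte 0xDF = 11011111 → 2-byte char #6 = DF 8A.
Offset 15: leading byte 0x76 = 01110110 → 1-byte char #7 = 76.
Offset 16: leading byte 0xEE = 11101110 → 3-byte char #8 = EE 88 8C.
Leading byte 0xEE = 11101110 matches 1110xxxx → 3-byte sequence.
Byte 1: 0xEE = 11101110, payload 1110 (4 bits).
Byte 2: 0x88 = 10001000 (10xxxxxx ✓), payload 001000.
Byte 3: 0x8C = 10001100 (10xxxxxx ✓), payload 001100.
Concatenate: 1110001000001100 = 0xE20C (16 bits → U+E20C).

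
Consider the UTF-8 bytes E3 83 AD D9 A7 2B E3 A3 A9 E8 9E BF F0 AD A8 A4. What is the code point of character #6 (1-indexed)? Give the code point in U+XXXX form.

U+2DA24

Offset 0: leading byte 0xE3 = 11100011 → 3-byte char #1 = E3 83 AD.
Offset 3: leading byte 0xD9 = 11011001 → 2-byte char #2 = D9 A7.
Offset 5: leading byte 0x2B = 00101011 → 1-byte char #3 = 2B.
Offset 6: leading byte 0xE3 = 11100011 → 3-byte char #4 = E3 A3 A9.
Offset 9: leading byte 0xE8 = 11101000 → 3-byte char #5 = E8 9E BF.
Offset 12: leading byte 0xF0 = 11110000 → 4-byte char #6 = F0 AD A8 A4.
Leading byte 0xF0 = 11110000 matches 11110xxx → 4-byte sequence.
Byte 1: 0xF0 = 11110000, payload 000 (3 bits).
Byte 2: 0xAD = 10101101 (10xxxxxx ✓), payload 101101.
Byte 3: 0xA8 = 10101000 (10xxxxxx ✓), payload 101000.
Byte 4: 0xA4 = 10100100 (10xxxxxx ✓), payload 100100.
Concatenate: 000101101101000100100 = 0x2DA24 (21 bits → U+2DA24).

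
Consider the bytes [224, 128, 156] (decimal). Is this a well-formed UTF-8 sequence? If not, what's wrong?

invalid (overlong encoding)

Leading byte 0xE0 = 11100000 → 3-byte form.
Continuation bytes all match 10xxxxxx. Payload decodes to 0x1C.
But 0x1C < 0x800, the minimum for a 3-byte sequence — this is an overlong encoding.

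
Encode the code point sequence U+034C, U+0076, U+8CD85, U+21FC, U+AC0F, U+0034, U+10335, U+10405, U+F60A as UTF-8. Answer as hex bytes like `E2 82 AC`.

U+034C: 2-byte form → CD 8C.
U+0076: 1-byte form → 76.
U+8CD85: 4-byte form → F2 8C B6 85.
U+21FC: 3-byte form → E2 87 BC.
U+AC0F: 3-byte form → EA B0 8F.
U+0034: 1-byte form → 34.
U+10335: 4-byte form → F0 90 8C B5.
U+10405: 4-byte form → F0 90 90 85.
U+F60A: 3-byte form → EF 98 8A.
Concatenated (25 bytes): CD 8C 76 F2 8C B6 85 E2 87 BC EA B0 8F 34 F0 90 8C B5 F0 90 90 85 EF 98 8A.

CD 8C 76 F2 8C B6 85 E2 87 BC EA B0 8F 34 F0 90 8C B5 F0 90 90 85 EF 98 8A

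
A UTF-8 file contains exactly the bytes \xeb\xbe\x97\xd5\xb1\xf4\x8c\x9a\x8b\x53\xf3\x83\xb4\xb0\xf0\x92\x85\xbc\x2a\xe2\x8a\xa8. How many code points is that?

8

Byte at offset 0: 0xEB = 11101011 → 3-byte char (#1). Advance 3.
Byte at offset 3: 0xD5 = 11010101 → 2-byte char (#2). Advance 2.
Byte at offset 5: 0xF4 = 11110100 → 4-byte char (#3). Advance 4.
Byte at offset 9: 0x53 = 01010011 → 1-byte char (#4). Advance 1.
Byte at offset 10: 0xF3 = 11110011 → 4-byte char (#5). Advance 4.
Byte at offset 14: 0xF0 = 11110000 → 4-byte char (#6). Advance 4.
Byte at offset 18: 0x2A = 00101010 → 1-byte char (#7). Advance 1.
Byte at offset 19: 0xE2 = 11100010 → 3-byte char (#8). Advance 3.
Reached end at offset 22 after 8 code points.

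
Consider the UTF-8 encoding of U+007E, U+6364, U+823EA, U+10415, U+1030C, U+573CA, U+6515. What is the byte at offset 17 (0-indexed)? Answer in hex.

U+007E → 1-byte form 7E at offsets 0–0.
U+6364 → 3-byte form E6 8D A4 at offsets 1–3.
U+823EA → 4-byte form F2 82 8F AA at offsets 4–7.
U+10415 → 4-byte form F0 90 90 95 at offsets 8–11.
U+1030C → 4-byte form F0 90 8C 8C at offsets 12–15.
U+573CA → 4-byte form F1 97 8F 8A at offsets 16–19.
Offset 17 falls in char 6's range; it's byte 2 of F1 97 8F 8A = 0x97.

0x97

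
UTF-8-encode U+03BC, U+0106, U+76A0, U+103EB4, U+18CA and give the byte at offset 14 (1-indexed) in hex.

1-indexed offset 14 is 0-indexed offset 13.
U+03BC → 2-byte form CE BC at offsets 0–1.
U+0106 → 2-byte form C4 86 at offsets 2–3.
U+76A0 → 3-byte form E7 9A A0 at offsets 4–6.
U+103EB4 → 4-byte form F4 83 BA B4 at offsets 7–10.
U+18CA → 3-byte form E1 A3 8A at offsets 11–13.
Offset 13 falls in char 5's range; it's byte 3 of E1 A3 8A = 0x8A.

0x8A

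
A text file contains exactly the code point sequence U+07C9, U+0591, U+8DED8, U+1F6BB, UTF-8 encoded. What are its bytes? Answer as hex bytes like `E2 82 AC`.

DF 89 D6 91 F2 8D BB 98 F0 9F 9A BB

U+07C9: 2-byte form → DF 89.
U+0591: 2-byte form → D6 91.
U+8DED8: 4-byte form → F2 8D BB 98.
U+1F6BB: 4-byte form → F0 9F 9A BB.
Concatenated (12 bytes): DF 89 D6 91 F2 8D BB 98 F0 9F 9A BB.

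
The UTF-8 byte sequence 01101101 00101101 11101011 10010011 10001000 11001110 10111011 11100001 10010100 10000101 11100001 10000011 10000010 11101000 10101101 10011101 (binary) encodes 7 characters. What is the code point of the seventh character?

U+8B5D

Offset 0: leading byte 0x6D = 01101101 → 1-byte char #1 = 6D.
Offset 1: leading byte 0x2D = 00101101 → 1-byte char #2 = 2D.
Offset 2: leading byte 0xEB = 11101011 → 3-byte char #3 = EB 93 88.
Offset 5: leading byte 0xCE = 11001110 → 2-byte char #4 = CE BB.
Offset 7: leading byte 0xE1 = 11100001 → 3-byte char #5 = E1 94 85.
Offset 10: leading byte 0xE1 = 11100001 → 3-byte char #6 = E1 83 82.
Offset 13: leading byte 0xE8 = 11101000 → 3-byte char #7 = E8 AD 9D.
Leading byte 0xE8 = 11101000 matches 1110xxxx → 3-byte sequence.
Byte 1: 0xE8 = 11101000, payload 1000 (4 bits).
Byte 2: 0xAD = 10101101 (10xxxxxx ✓), payload 101101.
Byte 3: 0x9D = 10011101 (10xxxxxx ✓), payload 011101.
Concatenate: 1000101101011101 = 0x8B5D (16 bits → U+8B5D).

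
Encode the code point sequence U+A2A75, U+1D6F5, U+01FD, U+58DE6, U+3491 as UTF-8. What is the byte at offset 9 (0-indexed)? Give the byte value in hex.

U+A2A75 → 4-byte form F2 A2 A9 B5 at offsets 0–3.
U+1D6F5 → 4-byte form F0 9D 9B B5 at offsets 4–7.
U+01FD → 2-byte form C7 BD at offsets 8–9.
Offset 9 falls in char 3's range; it's byte 2 of C7 BD = 0xBD.

0xBD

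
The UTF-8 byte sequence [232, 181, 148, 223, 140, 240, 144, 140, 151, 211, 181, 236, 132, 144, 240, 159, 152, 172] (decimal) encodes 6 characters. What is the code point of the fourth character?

U+04F5

Offset 0: leading byte 0xE8 = 11101000 → 3-byte char #1 = E8 B5 94.
Offset 3: leading byte 0xDF = 11011111 → 2-byte char #2 = DF 8C.
Offset 5: leading byte 0xF0 = 11110000 → 4-byte char #3 = F0 90 8C 97.
Offset 9: leading byte 0xD3 = 11010011 → 2-byte char #4 = D3 B5.
Leading byte 0xD3 = 11010011 matches 110xxxxx → 2-byte sequence.
Byte 1: 0xD3 = 11010011, payload 10011 (5 bits).
Byte 2: 0xB5 = 10110101 (10xxxxxx ✓), payload 110101.
Concatenate: 10011110101 = 0x4F5 (11 bits → U+04F5).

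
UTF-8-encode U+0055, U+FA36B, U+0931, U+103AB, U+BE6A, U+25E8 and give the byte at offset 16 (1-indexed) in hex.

0xE2

1-indexed offset 16 is 0-indexed offset 15.
U+0055 → 1-byte form 55 at offsets 0–0.
U+FA36B → 4-byte form F3 BA 8D AB at offsets 1–4.
U+0931 → 3-byte form E0 A4 B1 at offsets 5–7.
U+103AB → 4-byte form F0 90 8E AB at offsets 8–11.
U+BE6A → 3-byte form EB B9 AA at offsets 12–14.
U+25E8 → 3-byte form E2 97 A8 at offsets 15–17.
Offset 15 falls in char 6's range; it's byte 1 of E2 97 A8 = 0xE2.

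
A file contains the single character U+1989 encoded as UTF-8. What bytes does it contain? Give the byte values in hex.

U+1989 = 0x1989 = 6537 decimal. In range U+0800–U+FFFF → 3-byte form: 1110xxxx 10xxxxxx 10xxxxxx.
Binary (16 bits): 0001100110001001.
Split 4+6+6: 0001 | 100110 | 001001.
Byte 1: 11100001 = 0xE1.
Byte 2: 10100110 = 0xA6.
Byte 3: 10001001 = 0x89.

E1 A6 89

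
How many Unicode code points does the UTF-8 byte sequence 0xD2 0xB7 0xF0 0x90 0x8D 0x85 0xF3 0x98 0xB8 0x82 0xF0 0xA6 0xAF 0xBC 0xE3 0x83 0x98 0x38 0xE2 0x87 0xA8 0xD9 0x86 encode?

Byte at offset 0: 0xD2 = 11010010 → 2-byte char (#1). Advance 2.
Byte at offset 2: 0xF0 = 11110000 → 4-byte char (#2). Advance 4.
Byte at offset 6: 0xF3 = 11110011 → 4-byte char (#3). Advance 4.
Byte at offset 10: 0xF0 = 11110000 → 4-byte char (#4). Advance 4.
Byte at offset 14: 0xE3 = 11100011 → 3-byte char (#5). Advance 3.
Byte at offset 17: 0x38 = 00111000 → 1-byte char (#6). Advance 1.
Byte at offset 18: 0xE2 = 11100010 → 3-byte char (#7). Advance 3.
Byte at offset 21: 0xD9 = 11011001 → 2-byte char (#8). Advance 2.
Reached end at offset 23 after 8 code points.

8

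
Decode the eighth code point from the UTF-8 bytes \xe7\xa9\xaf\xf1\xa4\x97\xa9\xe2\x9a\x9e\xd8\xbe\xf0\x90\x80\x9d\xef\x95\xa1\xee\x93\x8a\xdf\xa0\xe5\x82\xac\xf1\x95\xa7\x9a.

Offset 0: leading byte 0xE7 = 11100111 → 3-byte char #1 = E7 A9 AF.
Offset 3: leading byte 0xF1 = 11110001 → 4-byte char #2 = F1 A4 97 A9.
Offset 7: leading byte 0xE2 = 11100010 → 3-byte char #3 = E2 9A 9E.
Offset 10: leading byte 0xD8 = 11011000 → 2-byte char #4 = D8 BE.
Offset 12: leading byte 0xF0 = 11110000 → 4-byte char #5 = F0 90 80 9D.
Offset 16: leading byte 0xEF = 11101111 → 3-byte char #6 = EF 95 A1.
Offset 19: leading byte 0xEE = 11101110 → 3-byte char #7 = EE 93 8A.
Offset 22: leading byte 0xDF = 11011111 → 2-byte char #8 = DF A0.
Leading byte 0xDF = 11011111 matches 110xxxxx → 2-byte sequence.
Byte 1: 0xDF = 11011111, payload 11111 (5 bits).
Byte 2: 0xA0 = 10100000 (10xxxxxx ✓), payload 100000.
Concatenate: 11111100000 = 0x7E0 (11 bits → U+07E0).

U+07E0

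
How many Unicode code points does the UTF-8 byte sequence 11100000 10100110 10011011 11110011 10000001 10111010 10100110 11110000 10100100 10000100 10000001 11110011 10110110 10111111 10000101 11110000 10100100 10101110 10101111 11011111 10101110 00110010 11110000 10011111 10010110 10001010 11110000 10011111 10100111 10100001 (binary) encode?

Byte at offset 0: 0xE0 = 11100000 → 3-byte char (#1). Advance 3.
Byte at offset 3: 0xF3 = 11110011 → 4-byte char (#2). Advance 4.
Byte at offset 7: 0xF0 = 11110000 → 4-byte char (#3). Advance 4.
Byte at offset 11: 0xF3 = 11110011 → 4-byte char (#4). Advance 4.
Byte at offset 15: 0xF0 = 11110000 → 4-byte char (#5). Advance 4.
Byte at offset 19: 0xDF = 11011111 → 2-byte char (#6). Advance 2.
Byte at offset 21: 0x32 = 00110010 → 1-byte char (#7). Advance 1.
Byte at offset 22: 0xF0 = 11110000 → 4-byte char (#8). Advance 4.
Byte at offset 26: 0xF0 = 11110000 → 4-byte char (#9). Advance 4.
Reached end at offset 30 after 9 code points.

9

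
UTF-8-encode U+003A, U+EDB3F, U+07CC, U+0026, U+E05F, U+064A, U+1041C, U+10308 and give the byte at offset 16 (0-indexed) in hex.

0x9C

U+003A → 1-byte form 3A at offsets 0–0.
U+EDB3F → 4-byte form F3 AD AC BF at offsets 1–4.
U+07CC → 2-byte form DF 8C at offsets 5–6.
U+0026 → 1-byte form 26 at offsets 7–7.
U+E05F → 3-byte form EE 81 9F at offsets 8–10.
U+064A → 2-byte form D9 8A at offsets 11–12.
U+1041C → 4-byte form F0 90 90 9C at offsets 13–16.
Offset 16 falls in char 7's range; it's byte 4 of F0 90 90 9C = 0x9C.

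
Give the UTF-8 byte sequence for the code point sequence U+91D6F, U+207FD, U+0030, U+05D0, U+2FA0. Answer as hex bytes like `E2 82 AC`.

U+91D6F: 4-byte form → F2 91 B5 AF.
U+207FD: 4-byte form → F0 A0 9F BD.
U+0030: 1-byte form → 30.
U+05D0: 2-byte form → D7 90.
U+2FA0: 3-byte form → E2 BE A0.
Concatenated (14 bytes): F2 91 B5 AF F0 A0 9F BD 30 D7 90 E2 BE A0.

F2 91 B5 AF F0 A0 9F BD 30 D7 90 E2 BE A0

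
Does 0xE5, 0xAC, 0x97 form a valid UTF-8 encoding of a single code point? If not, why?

Leading byte 0xE5 = 11100101 → 3-byte form.
Continuation bytes 0xAC=10101100, 0x97=10010111 all match 10xxxxxx.
Decoded value 0x5B17 is ≥ 0x800 (shortest form) and not a surrogate.

valid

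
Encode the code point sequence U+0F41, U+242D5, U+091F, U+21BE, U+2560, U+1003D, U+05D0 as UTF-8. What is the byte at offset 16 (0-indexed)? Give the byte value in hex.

U+0F41 → 3-byte form E0 BD 81 at offsets 0–2.
U+242D5 → 4-byte form F0 A4 8B 95 at offsets 3–6.
U+091F → 3-byte form E0 A4 9F at offsets 7–9.
U+21BE → 3-byte form E2 86 BE at offsets 10–12.
U+2560 → 3-byte form E2 95 A0 at offsets 13–15.
U+1003D → 4-byte form F0 90 80 BD at offsets 16–19.
Offset 16 falls in char 6's range; it's byte 1 of F0 90 80 BD = 0xF0.

0xF0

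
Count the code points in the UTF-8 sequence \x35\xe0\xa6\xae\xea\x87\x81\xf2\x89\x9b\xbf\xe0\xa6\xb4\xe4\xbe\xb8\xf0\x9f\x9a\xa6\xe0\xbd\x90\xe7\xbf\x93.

9

Byte at offset 0: 0x35 = 00110101 → 1-byte char (#1). Advance 1.
Byte at offset 1: 0xE0 = 11100000 → 3-byte char (#2). Advance 3.
Byte at offset 4: 0xEA = 11101010 → 3-byte char (#3). Advance 3.
Byte at offset 7: 0xF2 = 11110010 → 4-byte char (#4). Advance 4.
Byte at offset 11: 0xE0 = 11100000 → 3-byte char (#5). Advance 3.
Byte at offset 14: 0xE4 = 11100100 → 3-byte char (#6). Advance 3.
Byte at offset 17: 0xF0 = 11110000 → 4-byte char (#7). Advance 4.
Byte at offset 21: 0xE0 = 11100000 → 3-byte char (#8). Advance 3.
Byte at offset 24: 0xE7 = 11100111 → 3-byte char (#9). Advance 3.
Reached end at offset 27 after 9 code points.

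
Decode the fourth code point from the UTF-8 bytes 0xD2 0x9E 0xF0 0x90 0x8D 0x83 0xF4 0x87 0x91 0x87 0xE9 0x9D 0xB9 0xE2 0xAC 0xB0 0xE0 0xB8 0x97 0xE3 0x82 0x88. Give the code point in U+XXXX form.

Offset 0: leading byte 0xD2 = 11010010 → 2-byte char #1 = D2 9E.
Offset 2: leading byte 0xF0 = 11110000 → 4-byte char #2 = F0 90 8D 83.
Offset 6: leading byte 0xF4 = 11110100 → 4-byte char #3 = F4 87 91 87.
Offset 10: leading byte 0xE9 = 11101001 → 3-byte char #4 = E9 9D B9.
Leading byte 0xE9 = 11101001 matches 1110xxxx → 3-byte sequence.
Byte 1: 0xE9 = 11101001, payload 1001 (4 bits).
Byte 2: 0x9D = 10011101 (10xxxxxx ✓), payload 011101.
Byte 3: 0xB9 = 10111001 (10xxxxxx ✓), payload 111001.
Concatenate: 1001011101111001 = 0x9779 (16 bits → U+9779).

U+9779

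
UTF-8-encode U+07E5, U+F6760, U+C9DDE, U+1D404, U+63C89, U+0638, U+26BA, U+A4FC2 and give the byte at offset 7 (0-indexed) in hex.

U+07E5 → 2-byte form DF A5 at offsets 0–1.
U+F6760 → 4-byte form F3 B6 9D A0 at offsets 2–5.
U+C9DDE → 4-byte form F3 89 B7 9E at offsets 6–9.
Offset 7 falls in char 3's range; it's byte 2 of F3 89 B7 9E = 0x89.

0x89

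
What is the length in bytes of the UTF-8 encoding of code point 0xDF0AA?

U+DF0AA = 0xDF0AA. UTF-8 uses 1 byte below 0x80, 2 below 0x800, 3 below 0x10000, 4 up to 0x10FFFF. 0xDF0AA is in U+10000–U+10FFFF → 4 bytes.

4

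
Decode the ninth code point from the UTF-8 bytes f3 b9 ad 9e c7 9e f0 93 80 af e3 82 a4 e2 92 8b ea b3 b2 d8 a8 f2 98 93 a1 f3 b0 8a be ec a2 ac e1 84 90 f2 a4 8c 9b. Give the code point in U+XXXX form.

U+F02BE

Offset 0: leading byte 0xF3 = 11110011 → 4-byte char #1 = F3 B9 AD 9E.
Offset 4: leading byte 0xC7 = 11000111 → 2-byte char #2 = C7 9E.
Offset 6: leading byte 0xF0 = 11110000 → 4-byte char #3 = F0 93 80 AF.
Offset 10: leading byte 0xE3 = 11100011 → 3-byte char #4 = E3 82 A4.
Offset 13: leading byte 0xE2 = 11100010 → 3-byte char #5 = E2 92 8B.
Offset 16: leading byte 0xEA = 11101010 → 3-byte char #6 = EA B3 B2.
Offset 19: leading byte 0xD8 = 11011000 → 2-byte char #7 = D8 A8.
Offset 21: leading byte 0xF2 = 11110010 → 4-byte char #8 = F2 98 93 A1.
Offset 25: leading byte 0xF3 = 11110011 → 4-byte char #9 = F3 B0 8A BE.
Leading byte 0xF3 = 11110011 matches 11110xxx → 4-byte sequence.
Byte 1: 0xF3 = 11110011, payload 011 (3 bits).
Byte 2: 0xB0 = 10110000 (10xxxxxx ✓), payload 110000.
Byte 3: 0x8A = 10001010 (10xxxxxx ✓), payload 001010.
Byte 4: 0xBE = 10111110 (10xxxxxx ✓), payload 111110.
Concatenate: 011110000001010111110 = 0xF02BE (21 bits → U+F02BE).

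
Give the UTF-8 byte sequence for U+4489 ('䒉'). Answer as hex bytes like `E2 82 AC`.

U+4489 = 0x4489 = 17545 decimal. In range U+0800–U+FFFF → 3-byte form: 1110xxxx 10xxxxxx 10xxxxxx.
Binary (16 bits): 0100010010001001.
Split 4+6+6: 0100 | 010010 | 001001.
Byte 1: 11100100 = 0xE4.
Byte 2: 10010010 = 0x92.
Byte 3: 10001001 = 0x89.

E4 92 89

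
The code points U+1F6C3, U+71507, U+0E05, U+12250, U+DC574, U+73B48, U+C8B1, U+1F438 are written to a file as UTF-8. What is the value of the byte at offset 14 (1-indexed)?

0x89

1-indexed offset 14 is 0-indexed offset 13.
U+1F6C3 → 4-byte form F0 9F 9B 83 at offsets 0–3.
U+71507 → 4-byte form F1 B1 94 87 at offsets 4–7.
U+0E05 → 3-byte form E0 B8 85 at offsets 8–10.
U+12250 → 4-byte form F0 92 89 90 at offsets 11–14.
Offset 13 falls in char 4's range; it's byte 3 of F0 92 89 90 = 0x89.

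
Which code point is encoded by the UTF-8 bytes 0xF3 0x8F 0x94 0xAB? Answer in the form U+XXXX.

U+CF52B

Leading byte 0xF3 = 11110011 matches 11110xxx → 4-byte sequence.
Byte 1: 0xF3 = 11110011, payload 011 (3 bits).
Byte 2: 0x8F = 10001111 (10xxxxxx ✓), payload 001111.
Byte 3: 0x94 = 10010100 (10xxxxxx ✓), payload 010100.
Byte 4: 0xAB = 10101011 (10xxxxxx ✓), payload 101011.
Concatenate: 011001111010100101011 = 0xCF52B (21 bits → U+CF52B).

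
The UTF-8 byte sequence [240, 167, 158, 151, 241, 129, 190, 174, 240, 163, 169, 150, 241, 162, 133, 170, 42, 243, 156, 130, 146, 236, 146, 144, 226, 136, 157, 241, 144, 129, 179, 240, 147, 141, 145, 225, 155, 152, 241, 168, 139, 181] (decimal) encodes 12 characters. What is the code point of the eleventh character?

Offset 0: leading byte 0xF0 = 11110000 → 4-byte char #1 = F0 A7 9E 97.
Offset 4: leading byte 0xF1 = 11110001 → 4-byte char #2 = F1 81 BE AE.
Offset 8: leading byte 0xF0 = 11110000 → 4-byte char #3 = F0 A3 A9 96.
Offset 12: leading byte 0xF1 = 11110001 → 4-byte char #4 = F1 A2 85 AA.
Offset 16: leading byte 0x2A = 00101010 → 1-byte char #5 = 2A.
Offset 17: leading byte 0xF3 = 11110011 → 4-byte char #6 = F3 9C 82 92.
Offset 21: leading byte 0xEC = 11101100 → 3-byte char #7 = EC 92 90.
Offset 24: leading byte 0xE2 = 11100010 → 3-byte char #8 = E2 88 9D.
Offset 27: leading byte 0xF1 = 11110001 → 4-byte char #9 = F1 90 81 B3.
Offset 31: leading byte 0xF0 = 11110000 → 4-byte char #10 = F0 93 8D 91.
Offset 35: leading byte 0xE1 = 11100001 → 3-byte char #11 = E1 9B 98.
Leading byte 0xE1 = 11100001 matches 1110xxxx → 3-byte sequence.
Byte 1: 0xE1 = 11100001, payload 0001 (4 bits).
Byte 2: 0x9B = 10011011 (10xxxxxx ✓), payload 011011.
Byte 3: 0x98 = 10011000 (10xxxxxx ✓), payload 011000.
Concatenate: 0001011011011000 = 0x16D8 (16 bits → U+16D8).

U+16D8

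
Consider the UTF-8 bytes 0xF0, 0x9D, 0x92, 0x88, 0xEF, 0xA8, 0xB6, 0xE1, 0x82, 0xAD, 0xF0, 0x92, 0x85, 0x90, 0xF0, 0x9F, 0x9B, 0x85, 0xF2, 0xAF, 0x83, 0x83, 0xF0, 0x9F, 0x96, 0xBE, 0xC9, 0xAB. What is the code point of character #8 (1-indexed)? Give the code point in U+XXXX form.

Offset 0: leading byte 0xF0 = 11110000 → 4-byte char #1 = F0 9D 92 88.
Offset 4: leading byte 0xEF = 11101111 → 3-byte char #2 = EF A8 B6.
Offset 7: leading byte 0xE1 = 11100001 → 3-byte char #3 = E1 82 AD.
Offset 10: leading byte 0xF0 = 11110000 → 4-byte char #4 = F0 92 85 90.
Offset 14: leading byte 0xF0 = 11110000 → 4-byte char #5 = F0 9F 9B 85.
Offset 18: leading byte 0xF2 = 11110010 → 4-byte char #6 = F2 AF 83 83.
Offset 22: leading byte 0xF0 = 11110000 → 4-byte char #7 = F0 9F 96 BE.
Offset 26: leading byte 0xC9 = 11001001 → 2-byte char #8 = C9 AB.
Leading byte 0xC9 = 11001001 matches 110xxxxx → 2-byte sequence.
Byte 1: 0xC9 = 11001001, payload 01001 (5 bits).
Byte 2: 0xAB = 10101011 (10xxxxxx ✓), payload 101011.
Concatenate: 01001101011 = 0x26B (11 bits → U+026B).

U+026B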